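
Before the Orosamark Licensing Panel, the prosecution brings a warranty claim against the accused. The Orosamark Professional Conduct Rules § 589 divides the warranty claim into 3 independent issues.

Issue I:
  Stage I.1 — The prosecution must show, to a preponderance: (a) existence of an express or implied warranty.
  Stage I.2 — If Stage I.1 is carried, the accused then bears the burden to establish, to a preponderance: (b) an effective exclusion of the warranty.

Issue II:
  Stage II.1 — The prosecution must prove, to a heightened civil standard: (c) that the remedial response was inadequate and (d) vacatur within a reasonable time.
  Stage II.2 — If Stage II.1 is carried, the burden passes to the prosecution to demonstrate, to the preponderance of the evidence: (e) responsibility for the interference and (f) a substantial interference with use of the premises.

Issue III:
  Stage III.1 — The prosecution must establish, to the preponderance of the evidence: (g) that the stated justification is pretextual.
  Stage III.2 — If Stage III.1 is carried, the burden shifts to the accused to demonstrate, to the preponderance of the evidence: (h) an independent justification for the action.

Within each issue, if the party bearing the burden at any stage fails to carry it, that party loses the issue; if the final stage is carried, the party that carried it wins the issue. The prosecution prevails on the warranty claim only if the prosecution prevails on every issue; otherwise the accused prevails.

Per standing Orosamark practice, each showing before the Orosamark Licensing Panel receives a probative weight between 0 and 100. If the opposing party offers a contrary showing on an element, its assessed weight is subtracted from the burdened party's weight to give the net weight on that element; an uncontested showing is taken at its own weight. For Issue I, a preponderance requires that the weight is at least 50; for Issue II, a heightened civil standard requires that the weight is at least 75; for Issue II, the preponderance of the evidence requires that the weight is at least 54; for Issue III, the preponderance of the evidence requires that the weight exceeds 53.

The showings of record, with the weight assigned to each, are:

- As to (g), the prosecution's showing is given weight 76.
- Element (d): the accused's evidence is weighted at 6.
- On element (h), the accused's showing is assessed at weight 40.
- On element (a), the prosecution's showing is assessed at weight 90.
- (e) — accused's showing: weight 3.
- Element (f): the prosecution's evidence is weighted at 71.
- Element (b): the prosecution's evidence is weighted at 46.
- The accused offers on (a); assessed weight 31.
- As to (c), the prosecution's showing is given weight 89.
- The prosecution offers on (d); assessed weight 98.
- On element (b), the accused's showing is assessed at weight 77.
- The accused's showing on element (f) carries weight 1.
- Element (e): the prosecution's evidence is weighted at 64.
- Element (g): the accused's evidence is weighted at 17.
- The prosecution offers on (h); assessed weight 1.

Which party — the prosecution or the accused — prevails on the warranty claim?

prosecution

— Issue I —
Stage I.1 — burden on prosecution; standard: a preponderance (weight is at least 50).
    (a): 90 − 31 = 59 ≥ 50 [met]
  The prosecution carries Stage I.1; the accused now bears the burden.
Stage I.2 — burden on accused; standard: a preponderance (weight is at least 50).
    (b): 77 − 46 = 31 < 50 [not met]
  Stage I.2 not carried; the accused fails its burden.
The analysis ends at Stage I.2; the prosecution prevails on this issue.
— Issue II —
Stage II.1 (prosecution, a heightened civil standard, weight is at least 75): (c) 89 ≥ 75 — meets; (d) net 98−6=92 ≥ 75 — meets.
  Stage II.1 is satisfied; the prosecution continues to bear the burden.
Stage II.2 (prosecution, the preponderance of the evidence, weight is at least 54): (e) net 64−3=61 ≥ 54 — meets; (f) net 71−1=70 ≥ 54 — meets.
  All elements met at the final stage.
All stages carried — the prosecution prevails on this issue.
— Issue III —
Stage III.1 — burden on prosecution; standard: the preponderance of the evidence (weight exceeds 53).
    (g): 76 − 17 = 59 > 53 [met]
  Stage III.1 is satisfied; the onus moves to the accused.
Stage III.2 — burden on accused; standard: the preponderance of the evidence (weight exceeds 53).
    (h): 40 − 1 = 39 ≤ 53 [not met]
  The accused does not carry Stage III.2.
The analysis ends at Stage III.2; the prosecution prevails on this issue.
Per-issue: Issue I → prosecution; Issue II → prosecution; Issue III → prosecution. The prosecution must prevail on every issue; overall, the prosecution prevails.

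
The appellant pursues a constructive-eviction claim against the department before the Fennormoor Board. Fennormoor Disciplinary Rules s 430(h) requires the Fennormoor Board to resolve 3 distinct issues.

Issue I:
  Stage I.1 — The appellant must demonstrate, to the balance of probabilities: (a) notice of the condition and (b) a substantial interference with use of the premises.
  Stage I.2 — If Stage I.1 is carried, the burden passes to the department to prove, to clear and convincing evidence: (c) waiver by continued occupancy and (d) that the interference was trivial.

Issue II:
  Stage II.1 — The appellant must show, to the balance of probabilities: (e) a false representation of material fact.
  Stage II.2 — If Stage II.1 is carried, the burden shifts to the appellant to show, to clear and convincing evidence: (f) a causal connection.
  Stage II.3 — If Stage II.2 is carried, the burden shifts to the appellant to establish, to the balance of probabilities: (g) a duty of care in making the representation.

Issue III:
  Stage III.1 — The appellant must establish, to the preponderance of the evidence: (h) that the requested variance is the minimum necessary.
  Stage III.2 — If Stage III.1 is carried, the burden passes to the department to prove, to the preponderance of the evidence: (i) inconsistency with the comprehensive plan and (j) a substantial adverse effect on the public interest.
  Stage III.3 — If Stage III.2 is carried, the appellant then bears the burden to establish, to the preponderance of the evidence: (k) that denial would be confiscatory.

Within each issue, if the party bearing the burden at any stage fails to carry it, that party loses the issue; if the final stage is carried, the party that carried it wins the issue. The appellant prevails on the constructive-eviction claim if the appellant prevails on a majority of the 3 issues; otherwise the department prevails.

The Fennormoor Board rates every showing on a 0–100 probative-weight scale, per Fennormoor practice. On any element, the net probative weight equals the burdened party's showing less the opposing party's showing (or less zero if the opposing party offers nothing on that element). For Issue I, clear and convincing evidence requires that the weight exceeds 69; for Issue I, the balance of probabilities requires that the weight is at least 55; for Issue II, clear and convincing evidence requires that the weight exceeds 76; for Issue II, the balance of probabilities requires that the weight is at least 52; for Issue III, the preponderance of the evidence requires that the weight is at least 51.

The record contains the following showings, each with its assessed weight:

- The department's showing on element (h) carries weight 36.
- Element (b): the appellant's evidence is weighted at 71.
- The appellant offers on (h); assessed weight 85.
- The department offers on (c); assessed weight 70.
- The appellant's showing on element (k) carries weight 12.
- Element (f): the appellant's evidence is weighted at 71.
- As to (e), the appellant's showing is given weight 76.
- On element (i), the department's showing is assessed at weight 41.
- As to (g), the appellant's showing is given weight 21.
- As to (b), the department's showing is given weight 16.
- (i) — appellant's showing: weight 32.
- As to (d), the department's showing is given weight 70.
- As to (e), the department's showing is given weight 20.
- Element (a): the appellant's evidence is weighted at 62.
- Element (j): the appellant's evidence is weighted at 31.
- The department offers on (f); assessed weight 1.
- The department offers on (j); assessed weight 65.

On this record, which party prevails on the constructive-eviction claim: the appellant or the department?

department

— Issue I —
At Stage I.1 the appellant must meet the balance of probabilities (weight is at least 55): on (a) the weight is 62, ≥ 55, so (a) meets the standard; on (b) the weight is 71 less the opposing 16 gives net 55, ≥ 55, so (b) meets the standard.
  Stage I.1 carried; the burden shifts to the department.
At Stage I.2 the department must meet clear and convincing evidence (weight exceeds 69): on (c) the weight is 70, which does exceed 69, so (c) meets the standard; on (d) the weight is 70, > 69, so (d) meets the standard.
  All elements met at the final stage.
With every stage satisfied, the department prevails on this issue.
— Issue II —
At Stage II.1 the appellant must meet the balance of probabilities (weight is at least 52): on (e) the weight is 76 less the opposing 20 gives net 56, which does reach 52, so (e) meets the standard.
  Stage II.1 carried; the burden remains with the appellant.
At Stage II.2 the appellant must meet clear and convincing evidence (weight exceeds 76): on (f) the weight is 71 less the opposing 1 gives net 70, which does not exceed 76, so (f) does not meet the standard.
  The appellant does not carry Stage II.2.
So the department prevails on this issue.
— Issue III —
Stage III.1 (appellant, the preponderance of the evidence, weight is at least 51): (h) net 85−36=49 < 51 — fails.
  Stage III.1 not carried; the appellant fails its burden.
The department prevails on this issue.
Per-issue: Issue I → department; Issue II → department; Issue III → department. The appellant must prevail on a majority of issues; overall, the department prevails.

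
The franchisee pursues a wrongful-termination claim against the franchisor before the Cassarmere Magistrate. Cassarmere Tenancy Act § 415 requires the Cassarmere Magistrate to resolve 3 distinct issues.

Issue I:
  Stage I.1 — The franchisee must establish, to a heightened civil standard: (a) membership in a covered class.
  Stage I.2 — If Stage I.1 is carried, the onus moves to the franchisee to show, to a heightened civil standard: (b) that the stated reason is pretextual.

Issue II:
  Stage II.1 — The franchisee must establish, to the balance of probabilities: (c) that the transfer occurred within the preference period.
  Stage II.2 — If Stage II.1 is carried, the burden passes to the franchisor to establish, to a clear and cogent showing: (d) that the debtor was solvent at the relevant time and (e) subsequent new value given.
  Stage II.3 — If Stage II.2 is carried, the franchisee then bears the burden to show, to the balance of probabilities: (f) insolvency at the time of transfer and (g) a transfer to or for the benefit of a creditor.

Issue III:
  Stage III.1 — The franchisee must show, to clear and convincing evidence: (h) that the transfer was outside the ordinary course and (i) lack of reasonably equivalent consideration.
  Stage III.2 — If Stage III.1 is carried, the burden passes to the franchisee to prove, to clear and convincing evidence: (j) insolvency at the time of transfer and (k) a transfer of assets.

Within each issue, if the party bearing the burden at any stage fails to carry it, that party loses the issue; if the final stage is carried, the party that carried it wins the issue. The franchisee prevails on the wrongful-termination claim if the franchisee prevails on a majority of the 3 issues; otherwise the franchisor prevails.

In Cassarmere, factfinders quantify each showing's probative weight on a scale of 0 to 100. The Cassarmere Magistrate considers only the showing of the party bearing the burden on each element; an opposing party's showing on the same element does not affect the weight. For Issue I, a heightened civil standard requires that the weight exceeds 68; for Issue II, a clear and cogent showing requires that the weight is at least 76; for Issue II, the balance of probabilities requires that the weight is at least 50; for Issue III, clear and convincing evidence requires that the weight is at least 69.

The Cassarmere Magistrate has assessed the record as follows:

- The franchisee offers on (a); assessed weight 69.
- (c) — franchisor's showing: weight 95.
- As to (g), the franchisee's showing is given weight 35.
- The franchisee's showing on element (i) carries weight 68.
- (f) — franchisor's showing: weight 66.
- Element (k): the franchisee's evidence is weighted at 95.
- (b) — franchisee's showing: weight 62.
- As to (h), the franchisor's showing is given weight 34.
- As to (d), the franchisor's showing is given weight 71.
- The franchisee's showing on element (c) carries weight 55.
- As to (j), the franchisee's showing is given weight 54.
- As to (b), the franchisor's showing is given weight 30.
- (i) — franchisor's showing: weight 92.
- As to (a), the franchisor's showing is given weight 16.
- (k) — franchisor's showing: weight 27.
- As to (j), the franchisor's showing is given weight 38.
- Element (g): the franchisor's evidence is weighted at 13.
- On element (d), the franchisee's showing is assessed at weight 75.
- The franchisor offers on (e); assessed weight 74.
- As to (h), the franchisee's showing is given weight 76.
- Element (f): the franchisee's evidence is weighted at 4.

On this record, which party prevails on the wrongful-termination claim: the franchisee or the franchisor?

— Issue I —
At Stage I.1 the franchisee must meet a heightened civil standard (weight exceeds 68): on (a) the weight is 69 (the franchisor's 16 is given no effect), > 68, so (a) meets the standard.
  Stage I.1 is satisfied; the franchisee continues to bear the burden.
At Stage I.2 the franchisee must meet a heightened civil standard (weight exceeds 68): on (b) the weight is 62 (the franchisor's 30 is given no effect), ≤ 68, so (b) does not meet the standard.
  Stage I.2 not carried; the franchisee fails its burden.
The analysis ends at Stage I.2; the franchisor prevails on this issue.
— Issue II —
Stage II.1 — burden on franchisee; standard: the balance of probabilities (weight is at least 50).
    (c): 55 (franchisor's 95 disregarded) ≥ 50 [met]
  The franchisee carries Stage II.1; the franchisor now bears the burden.
Stage II.2 — burden on franchisor; standard: a clear and cogent showing (weight is at least 76).
    (d): 71 (franchisee's 75 disregarded) < 76 [not met]
    (e): 74 < 76 [not met]
  The franchisor does not carry Stage II.2.
So the franchisee prevails on this issue.
— Issue III —
At Stage III.1 the franchisee must meet clear and convincing evidence (weight is at least 69): on (h) the weight is 76 (the franchisor's 34 is given no effect), ≥ 69, so (h) meets the standard; on (i) the weight is 68 (the franchisor's 92 is given no effect), < 69, so (i) does not meet the standard.
  Stage III.1 not carried; the franchisee fails its burden.
The franchisor prevails on this issue.
Per-issue: Issue I → franchisor; Issue II → franchisee; Issue III → franchisor. The franchisee must prevail on a majority of issues; overall, the franchisor prevails.

franchisor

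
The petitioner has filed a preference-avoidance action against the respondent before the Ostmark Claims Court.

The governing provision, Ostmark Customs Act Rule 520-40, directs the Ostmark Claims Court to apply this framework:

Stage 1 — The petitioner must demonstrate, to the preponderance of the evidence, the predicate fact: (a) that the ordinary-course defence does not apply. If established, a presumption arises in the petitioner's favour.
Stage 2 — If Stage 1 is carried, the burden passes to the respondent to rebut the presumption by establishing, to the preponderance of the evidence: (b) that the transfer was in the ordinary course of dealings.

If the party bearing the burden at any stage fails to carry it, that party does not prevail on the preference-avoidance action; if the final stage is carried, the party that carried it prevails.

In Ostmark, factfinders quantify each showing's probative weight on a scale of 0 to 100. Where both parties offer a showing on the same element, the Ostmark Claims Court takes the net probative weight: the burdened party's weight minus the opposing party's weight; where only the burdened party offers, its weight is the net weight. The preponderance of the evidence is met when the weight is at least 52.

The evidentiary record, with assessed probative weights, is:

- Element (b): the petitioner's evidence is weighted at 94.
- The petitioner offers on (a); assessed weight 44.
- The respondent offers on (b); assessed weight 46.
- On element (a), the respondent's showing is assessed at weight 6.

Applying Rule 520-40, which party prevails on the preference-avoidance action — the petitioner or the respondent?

respondent

Stage 1 — burden on petitioner; standard: the preponderance of the evidence (weight is at least 52).
    (a): 44 − 6 = 38 < 52 [not met]
  Not every element is met, so the petitioner fails to carry Stage 1.
The respondent prevails.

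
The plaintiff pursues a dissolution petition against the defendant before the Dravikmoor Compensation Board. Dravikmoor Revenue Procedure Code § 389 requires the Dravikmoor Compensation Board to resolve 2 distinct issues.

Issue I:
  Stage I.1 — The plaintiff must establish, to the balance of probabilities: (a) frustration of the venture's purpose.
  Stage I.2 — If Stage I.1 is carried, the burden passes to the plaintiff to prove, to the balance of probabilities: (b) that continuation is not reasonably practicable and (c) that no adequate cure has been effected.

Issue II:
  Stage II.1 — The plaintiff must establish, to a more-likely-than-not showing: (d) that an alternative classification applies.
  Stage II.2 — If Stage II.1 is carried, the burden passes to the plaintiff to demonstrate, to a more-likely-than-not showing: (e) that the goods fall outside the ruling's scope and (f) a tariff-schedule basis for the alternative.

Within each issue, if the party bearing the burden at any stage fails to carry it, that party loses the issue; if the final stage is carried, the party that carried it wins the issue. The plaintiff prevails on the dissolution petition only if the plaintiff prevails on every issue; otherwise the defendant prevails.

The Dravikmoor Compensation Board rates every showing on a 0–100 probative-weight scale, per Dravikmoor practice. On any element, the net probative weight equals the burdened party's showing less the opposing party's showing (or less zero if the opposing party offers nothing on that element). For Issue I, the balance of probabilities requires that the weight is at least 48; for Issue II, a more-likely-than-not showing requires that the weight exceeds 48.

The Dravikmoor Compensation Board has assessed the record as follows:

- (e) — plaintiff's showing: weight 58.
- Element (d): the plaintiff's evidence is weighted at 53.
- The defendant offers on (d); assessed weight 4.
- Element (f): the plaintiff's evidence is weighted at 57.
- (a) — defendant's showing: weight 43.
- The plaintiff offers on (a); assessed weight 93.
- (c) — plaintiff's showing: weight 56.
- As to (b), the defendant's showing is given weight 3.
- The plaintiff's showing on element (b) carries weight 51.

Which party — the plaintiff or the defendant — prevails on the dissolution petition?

plaintiff

— Issue I —
Stage I.1 (plaintiff, the balance of probabilities, weight is at least 48): (a) net 93−43=50 ≥ 48 — meets.
  Stage I.1 carried; the burden remains with the plaintiff.
Stage I.2 (plaintiff, the balance of probabilities, weight is at least 48): (b) net 51−3=48 ≥ 48 — meets; (c) 56 ≥ 48 — meets.
  The plaintiff carries the last stage.
All stages carried — the plaintiff prevails on this issue.
— Issue II —
Stage II.1 — burden on plaintiff; standard: a more-likely-than-not showing (weight exceeds 48).
    (d): 53 − 4 = 49 > 48 [met]
  Stage II.1 carried; the burden remains with the plaintiff.
Stage II.2 — burden on plaintiff; standard: a more-likely-than-not showing (weight exceeds 48).
    (e): 58 > 48 [met]
    (f): 57 > 48 [met]
  Stage II.2 carried; the final stage is satisfied.
Every stage carried; the plaintiff prevails on this issue.
Per-issue: Issue I → plaintiff; Issue II → plaintiff. The plaintiff must prevail on every issue; overall, the plaintiff prevails.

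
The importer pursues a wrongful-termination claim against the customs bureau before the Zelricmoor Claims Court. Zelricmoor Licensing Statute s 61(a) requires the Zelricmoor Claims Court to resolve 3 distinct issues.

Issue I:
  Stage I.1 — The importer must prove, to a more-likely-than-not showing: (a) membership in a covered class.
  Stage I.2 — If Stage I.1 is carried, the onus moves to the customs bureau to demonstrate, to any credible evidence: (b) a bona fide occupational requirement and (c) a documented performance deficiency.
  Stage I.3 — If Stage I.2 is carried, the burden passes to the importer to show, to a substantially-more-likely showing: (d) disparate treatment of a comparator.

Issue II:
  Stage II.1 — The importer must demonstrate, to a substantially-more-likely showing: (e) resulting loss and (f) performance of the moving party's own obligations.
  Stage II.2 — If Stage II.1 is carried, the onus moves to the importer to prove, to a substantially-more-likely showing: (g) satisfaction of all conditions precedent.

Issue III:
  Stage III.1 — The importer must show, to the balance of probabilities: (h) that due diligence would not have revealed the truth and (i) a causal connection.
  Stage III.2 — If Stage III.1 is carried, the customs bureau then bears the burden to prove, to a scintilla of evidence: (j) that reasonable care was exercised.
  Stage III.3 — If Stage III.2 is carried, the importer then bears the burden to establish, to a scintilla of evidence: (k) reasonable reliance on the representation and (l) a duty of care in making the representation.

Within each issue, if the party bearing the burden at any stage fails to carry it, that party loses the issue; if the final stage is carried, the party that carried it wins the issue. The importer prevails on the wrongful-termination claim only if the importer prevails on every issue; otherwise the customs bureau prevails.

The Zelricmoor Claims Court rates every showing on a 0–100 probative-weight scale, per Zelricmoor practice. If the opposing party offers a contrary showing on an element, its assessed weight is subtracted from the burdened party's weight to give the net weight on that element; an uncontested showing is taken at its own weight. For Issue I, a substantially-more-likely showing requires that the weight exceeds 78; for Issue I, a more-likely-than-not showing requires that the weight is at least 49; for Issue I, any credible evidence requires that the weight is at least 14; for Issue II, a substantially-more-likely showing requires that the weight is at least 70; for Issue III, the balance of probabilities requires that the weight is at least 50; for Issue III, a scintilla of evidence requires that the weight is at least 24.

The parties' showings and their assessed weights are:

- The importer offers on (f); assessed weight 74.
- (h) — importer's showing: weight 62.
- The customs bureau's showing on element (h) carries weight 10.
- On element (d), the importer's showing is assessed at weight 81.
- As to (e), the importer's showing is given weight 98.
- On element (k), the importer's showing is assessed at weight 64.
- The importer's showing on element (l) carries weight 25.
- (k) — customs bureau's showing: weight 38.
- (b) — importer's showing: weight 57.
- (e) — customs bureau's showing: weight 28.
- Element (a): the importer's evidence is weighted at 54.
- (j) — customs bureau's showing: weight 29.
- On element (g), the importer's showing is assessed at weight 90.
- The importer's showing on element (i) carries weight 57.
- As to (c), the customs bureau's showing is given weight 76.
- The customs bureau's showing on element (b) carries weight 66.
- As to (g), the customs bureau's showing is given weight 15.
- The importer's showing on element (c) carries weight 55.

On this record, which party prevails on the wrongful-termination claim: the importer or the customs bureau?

importer

— Issue I —
At Stage I.1 the importer must meet a more-likely-than-not showing (weight is at least 49): on (a) the weight is 54, which does reach 49, so (a) meets the standard.
  All elements met. The burden passes to the customs bureau.
At Stage I.2 the customs bureau must meet any credible evidence (weight is at least 14): on (b) the weight is 66 less the opposing 57 gives net 9, which does not reach 14, so (b) does not meet the standard; on (c) the weight is 76 less the opposing 55 gives net 21, which does reach 14, so (c) meets the standard.
  Stage I.2 not carried; the customs bureau fails its burden.
So the importer prevails on this issue.
— Issue II —
Stage II.1 (importer, a substantially-more-likely showing, weight is at least 70): (e) net 98−28=70 ≥ 70 — meets; (f) 74 ≥ 70 — meets.
  All elements met. The importer retains the burden for Stage II.2.
Stage II.2 (importer, a substantially-more-likely showing, weight is at least 70): (g) net 90−15=75 ≥ 70 — meets.
  Stage II.2 carried; the final stage is satisfied.
With every stage satisfied, the importer prevails on this issue.
— Issue III —
Stage III.1 — burden on importer; standard: the balance of probabilities (weight is at least 50).
    (h): 62 − 10 = 52 ≥ 50 [met]
    (i): 57 ≥ 50 [met]
  Stage III.1 is satisfied; the onus moves to the customs bureau.
Stage III.2 — burden on customs bureau; standard: a scintilla of evidence (weight is at least 24).
    (j): 29 ≥ 24 [met]
  The customs bureau carries Stage III.2; the importer now bears the burden.
Stage III.3 — burden on importer; standard: a scintilla of evidence (weight is at least 24).
    (k): 64 − 38 = 26 ≥ 24 [met]
    (l): 25 ≥ 24 [met]
  All elements met at the final stage.
All stages carried — the importer prevails on this issue.
Per-issue: Issue I → importer; Issue II → importer; Issue III → importer. The importer must prevail on every issue; overall, the importer prevails.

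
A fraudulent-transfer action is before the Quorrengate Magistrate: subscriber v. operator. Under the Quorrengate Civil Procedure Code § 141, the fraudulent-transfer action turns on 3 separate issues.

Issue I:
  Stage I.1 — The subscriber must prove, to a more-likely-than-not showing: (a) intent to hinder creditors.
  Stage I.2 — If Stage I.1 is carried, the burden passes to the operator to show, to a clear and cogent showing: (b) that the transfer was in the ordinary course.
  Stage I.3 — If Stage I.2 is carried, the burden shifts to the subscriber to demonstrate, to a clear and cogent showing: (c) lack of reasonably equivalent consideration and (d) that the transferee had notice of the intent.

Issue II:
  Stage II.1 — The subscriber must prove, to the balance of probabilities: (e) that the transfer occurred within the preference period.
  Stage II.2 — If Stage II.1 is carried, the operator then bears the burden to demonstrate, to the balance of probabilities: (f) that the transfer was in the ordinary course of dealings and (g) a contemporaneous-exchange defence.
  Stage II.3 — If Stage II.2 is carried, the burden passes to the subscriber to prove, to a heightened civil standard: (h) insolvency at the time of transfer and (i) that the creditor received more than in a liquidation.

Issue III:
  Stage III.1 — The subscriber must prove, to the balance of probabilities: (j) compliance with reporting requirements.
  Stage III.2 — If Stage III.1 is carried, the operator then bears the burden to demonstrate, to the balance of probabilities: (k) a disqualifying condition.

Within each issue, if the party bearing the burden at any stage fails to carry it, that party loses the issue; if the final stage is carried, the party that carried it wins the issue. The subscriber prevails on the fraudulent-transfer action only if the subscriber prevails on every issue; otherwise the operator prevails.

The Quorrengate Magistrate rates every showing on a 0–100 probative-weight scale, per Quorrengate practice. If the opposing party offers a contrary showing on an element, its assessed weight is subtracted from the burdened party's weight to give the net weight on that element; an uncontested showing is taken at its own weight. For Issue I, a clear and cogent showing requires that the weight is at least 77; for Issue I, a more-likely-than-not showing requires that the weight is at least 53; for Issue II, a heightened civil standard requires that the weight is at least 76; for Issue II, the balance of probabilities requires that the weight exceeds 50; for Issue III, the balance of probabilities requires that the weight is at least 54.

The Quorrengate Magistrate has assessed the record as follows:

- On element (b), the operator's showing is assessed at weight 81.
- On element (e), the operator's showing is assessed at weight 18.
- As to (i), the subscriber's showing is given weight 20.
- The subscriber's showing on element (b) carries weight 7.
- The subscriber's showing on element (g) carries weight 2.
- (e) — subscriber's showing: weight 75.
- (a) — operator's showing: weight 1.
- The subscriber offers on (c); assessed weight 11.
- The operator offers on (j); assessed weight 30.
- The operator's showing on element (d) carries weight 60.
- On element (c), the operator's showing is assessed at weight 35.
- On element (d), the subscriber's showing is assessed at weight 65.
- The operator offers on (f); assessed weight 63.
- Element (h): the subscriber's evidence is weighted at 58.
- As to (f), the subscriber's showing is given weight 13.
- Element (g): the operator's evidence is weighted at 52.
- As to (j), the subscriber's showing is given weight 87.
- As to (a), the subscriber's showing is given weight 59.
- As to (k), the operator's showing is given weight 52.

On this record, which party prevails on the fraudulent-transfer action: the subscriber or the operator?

— Issue I —
Stage I.1 — burden on subscriber; standard: a more-likely-than-not showing (weight is at least 53).
    (a): 59 − 1 = 58 ≥ 53 [met]
  Stage I.1 carried; the burden shifts to the operator.
Stage I.2 — burden on operator; standard: a clear and cogent showing (weight is at least 77).
    (b): 81 − 7 = 74 < 77 [not met]
  Not every element is met, so the operator fails to carry Stage I.2.
The subscriber prevails on this issue.
— Issue II —
Stage II.1 (subscriber, the balance of probabilities, weight exceeds 50): (e) net 75−18=57 > 50 — meets.
  Stage II.1 carried; the burden shifts to the operator.
Stage II.2 (operator, the balance of probabilities, weight exceeds 50): (f) net 63−13=50 ≤ 50 — fails; (g) net 52−2=50 ≤ 50 — fails.
  Stage II.2 not carried; the operator fails its burden.
So the subscriber prevails on this issue.
— Issue III —
At Stage III.1 the subscriber must meet the balance of probabilities (weight is at least 54): on (j) the weight is 87 less the opposing 30 gives net 57, ≥ 54, so (j) meets the standard.
  The subscriber carries Stage III.1; the operator now bears the burden.
At Stage III.2 the operator must meet the balance of probabilities (weight is at least 54): on (k) the weight is 52, which does not reach 54, so (k) does not meet the standard.
  Stage III.2 not carried; the operator fails its burden.
So the subscriber prevails on this issue.
Per-issue: Issue I → subscriber; Issue II → subscriber; Issue III → subscriber. The subscriber must prevail on every issue; overall, the subscriber prevails.

subscriber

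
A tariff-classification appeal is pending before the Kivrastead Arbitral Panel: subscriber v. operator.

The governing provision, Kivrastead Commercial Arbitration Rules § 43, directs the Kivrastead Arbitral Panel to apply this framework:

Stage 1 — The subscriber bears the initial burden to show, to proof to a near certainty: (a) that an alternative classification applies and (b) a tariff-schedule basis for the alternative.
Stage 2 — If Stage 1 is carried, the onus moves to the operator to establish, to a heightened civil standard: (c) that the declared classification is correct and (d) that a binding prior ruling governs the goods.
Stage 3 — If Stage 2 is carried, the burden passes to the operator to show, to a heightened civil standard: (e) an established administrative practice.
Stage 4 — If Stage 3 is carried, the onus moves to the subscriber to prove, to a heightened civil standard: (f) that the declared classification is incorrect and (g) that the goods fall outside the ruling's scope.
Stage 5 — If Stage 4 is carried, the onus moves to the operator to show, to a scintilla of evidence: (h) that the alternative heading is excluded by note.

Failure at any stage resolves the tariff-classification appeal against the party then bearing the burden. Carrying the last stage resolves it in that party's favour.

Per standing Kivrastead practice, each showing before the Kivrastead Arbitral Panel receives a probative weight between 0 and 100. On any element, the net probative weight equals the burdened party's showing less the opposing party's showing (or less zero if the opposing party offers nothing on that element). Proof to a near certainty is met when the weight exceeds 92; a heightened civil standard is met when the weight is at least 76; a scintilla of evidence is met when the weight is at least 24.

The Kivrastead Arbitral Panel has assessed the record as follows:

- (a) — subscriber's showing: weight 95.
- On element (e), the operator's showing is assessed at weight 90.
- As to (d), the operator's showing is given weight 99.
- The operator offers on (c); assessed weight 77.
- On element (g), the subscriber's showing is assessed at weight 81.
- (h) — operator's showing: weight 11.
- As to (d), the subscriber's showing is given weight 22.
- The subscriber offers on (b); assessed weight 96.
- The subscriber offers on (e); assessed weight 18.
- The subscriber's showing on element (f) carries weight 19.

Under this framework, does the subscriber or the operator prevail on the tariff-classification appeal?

At Stage 1 the subscriber must meet proof to a near certainty (weight exceeds 92): on (a) the weight is 95, > 92, so (a) meets the standard; on (b) the weight is 96, which does exceed 92, so (b) meets the standard.
  All elements met. The burden passes to the operator.
At Stage 2 the operator must meet a heightened civil standard (weight is at least 76): on (c) the weight is 77, which does reach 76, so (c) meets the standard; on (d) the weight is 99 less the opposing 22 gives net 77, ≥ 76, so (d) meets the standard.
  Stage 2 carried; the burden remains with the operator.
At Stage 3 the operator must meet a heightened civil standard (weight is at least 76): on (e) the weight is 90 less the opposing 18 gives net 72, < 76, so (e) does not meet the standard.
  The operator does not carry Stage 3.
So the subscriber prevails.

subscriber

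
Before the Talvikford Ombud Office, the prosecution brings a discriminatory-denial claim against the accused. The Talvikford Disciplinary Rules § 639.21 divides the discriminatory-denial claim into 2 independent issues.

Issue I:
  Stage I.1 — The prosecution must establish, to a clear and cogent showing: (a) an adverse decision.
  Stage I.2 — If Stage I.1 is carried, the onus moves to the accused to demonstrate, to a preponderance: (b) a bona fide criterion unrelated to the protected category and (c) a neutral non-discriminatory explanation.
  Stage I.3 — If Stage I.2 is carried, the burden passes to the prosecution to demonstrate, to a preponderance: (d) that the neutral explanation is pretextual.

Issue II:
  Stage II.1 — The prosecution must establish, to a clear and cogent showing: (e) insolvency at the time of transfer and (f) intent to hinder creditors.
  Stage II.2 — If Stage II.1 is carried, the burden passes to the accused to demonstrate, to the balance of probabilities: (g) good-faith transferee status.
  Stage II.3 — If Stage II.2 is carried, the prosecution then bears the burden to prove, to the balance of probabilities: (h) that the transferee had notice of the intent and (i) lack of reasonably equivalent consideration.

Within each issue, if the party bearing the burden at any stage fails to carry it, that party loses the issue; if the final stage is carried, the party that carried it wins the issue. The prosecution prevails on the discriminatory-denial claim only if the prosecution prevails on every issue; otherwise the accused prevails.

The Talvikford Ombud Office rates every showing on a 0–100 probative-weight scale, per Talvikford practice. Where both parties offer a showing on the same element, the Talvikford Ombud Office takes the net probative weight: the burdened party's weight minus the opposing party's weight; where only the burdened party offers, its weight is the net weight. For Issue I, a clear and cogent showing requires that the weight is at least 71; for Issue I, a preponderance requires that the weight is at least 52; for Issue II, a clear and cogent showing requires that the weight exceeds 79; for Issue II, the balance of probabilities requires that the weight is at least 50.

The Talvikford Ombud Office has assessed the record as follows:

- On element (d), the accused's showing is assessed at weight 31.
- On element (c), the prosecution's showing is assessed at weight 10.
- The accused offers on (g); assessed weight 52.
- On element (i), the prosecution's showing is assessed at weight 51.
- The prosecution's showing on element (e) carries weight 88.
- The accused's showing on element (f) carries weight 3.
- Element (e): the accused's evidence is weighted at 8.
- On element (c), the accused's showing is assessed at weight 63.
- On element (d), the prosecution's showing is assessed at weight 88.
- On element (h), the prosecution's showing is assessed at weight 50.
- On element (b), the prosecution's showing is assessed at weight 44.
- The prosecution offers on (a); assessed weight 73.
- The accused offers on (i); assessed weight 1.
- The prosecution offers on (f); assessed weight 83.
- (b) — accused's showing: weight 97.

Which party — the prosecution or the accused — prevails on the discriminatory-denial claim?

prosecution

— Issue I —
Stage I.1 — burden on prosecution; standard: a clear and cogent showing (weight is at least 71).
    (a): 73 ≥ 71 [met]
  Stage I.1 carried; the burden shifts to the accused.
Stage I.2 — burden on accused; standard: a preponderance (weight is at least 52).
    (b): 97 − 44 = 53 ≥ 52 [met]
    (c): 63 − 10 = 53 ≥ 52 [met]
  All elements met. The burden passes to the prosecution.
Stage I.3 — burden on prosecution; standard: a preponderance (weight is at least 52).
    (d): 88 − 31 = 57 ≥ 52 [met]
  All elements met at the final stage.
With every stage satisfied, the prosecution prevails on this issue.
— Issue II —
Stage II.1 (prosecution, a clear and cogent showing, weight exceeds 79): (e) net 88−8=80 > 79 — meets; (f) net 83−3=80 > 79 — meets.
  Stage II.1 is satisfied; the onus moves to the accused.
Stage II.2 (accused, the balance of probabilities, weight is at least 50): (g) 52 ≥ 50 — meets.
  The accused carries Stage II.2; the prosecution now bears the burden.
Stage II.3 (prosecution, the balance of probabilities, weight is at least 50): (h) 50 ≥ 50 — meets; (i) net 51−1=50 ≥ 50 — meets.
  The prosecution carries the last stage.
All stages carried — the prosecution prevails on this issue.
Per-issue: Issue I → prosecution; Issue II → prosecution. The prosecution must prevail on every issue; overall, the prosecution prevails.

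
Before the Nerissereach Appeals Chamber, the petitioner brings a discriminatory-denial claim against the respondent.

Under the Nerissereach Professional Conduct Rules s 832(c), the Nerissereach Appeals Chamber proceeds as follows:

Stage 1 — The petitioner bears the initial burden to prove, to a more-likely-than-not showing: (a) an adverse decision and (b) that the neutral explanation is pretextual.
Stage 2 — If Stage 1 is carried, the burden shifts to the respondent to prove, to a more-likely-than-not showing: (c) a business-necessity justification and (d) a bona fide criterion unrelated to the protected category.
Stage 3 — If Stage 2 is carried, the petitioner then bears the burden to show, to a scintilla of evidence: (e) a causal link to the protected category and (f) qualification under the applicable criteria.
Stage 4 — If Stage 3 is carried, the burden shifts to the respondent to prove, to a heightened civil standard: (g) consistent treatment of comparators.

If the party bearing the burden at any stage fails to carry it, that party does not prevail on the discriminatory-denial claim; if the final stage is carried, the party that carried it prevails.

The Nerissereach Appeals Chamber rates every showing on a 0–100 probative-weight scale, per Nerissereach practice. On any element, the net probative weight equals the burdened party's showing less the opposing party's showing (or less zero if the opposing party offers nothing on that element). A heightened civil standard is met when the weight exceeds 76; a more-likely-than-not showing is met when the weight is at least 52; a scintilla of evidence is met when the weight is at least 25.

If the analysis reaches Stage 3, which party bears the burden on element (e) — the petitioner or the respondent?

Stage 3's rule assigns the burden to the petitioner (to a scintilla of evidence).

petitioner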